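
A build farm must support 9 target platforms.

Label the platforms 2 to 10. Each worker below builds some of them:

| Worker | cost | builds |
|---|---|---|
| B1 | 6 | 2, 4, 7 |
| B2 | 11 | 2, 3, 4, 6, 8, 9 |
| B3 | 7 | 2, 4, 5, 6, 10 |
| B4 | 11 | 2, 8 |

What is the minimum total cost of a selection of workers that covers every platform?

24

B1, B2, B3 together cover every platform (B1 ∪ B2 ∪ B3 = {2, 3, 4, 5, 6, 7, 8, 9, 10}); total cost 6 + 11 + 7 = 24.
No covering selection has total cost below 24.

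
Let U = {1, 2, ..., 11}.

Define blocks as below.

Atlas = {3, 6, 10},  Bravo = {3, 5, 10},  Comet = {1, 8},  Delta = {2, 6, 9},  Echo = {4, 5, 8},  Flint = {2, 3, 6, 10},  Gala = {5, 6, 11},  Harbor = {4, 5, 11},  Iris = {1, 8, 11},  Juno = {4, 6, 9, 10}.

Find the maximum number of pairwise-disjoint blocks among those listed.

3

Bravo, Delta, Iris are pairwise disjoint (Bravo={3,5,10}; Delta={2,6,9}; Iris={1,8,11}).
Every remaining block overlaps one of these, and no 4 of the listed blocks are pairwise disjoint, so 3 is the maximum.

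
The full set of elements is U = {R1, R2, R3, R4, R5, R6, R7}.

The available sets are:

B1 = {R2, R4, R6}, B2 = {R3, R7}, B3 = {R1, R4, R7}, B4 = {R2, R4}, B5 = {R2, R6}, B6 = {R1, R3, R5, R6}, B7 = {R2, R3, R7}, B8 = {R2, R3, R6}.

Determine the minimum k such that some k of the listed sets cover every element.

B3 and B6 and B7 together: B3 ∪ B6 ∪ B7 = {R1, R2, R3, R4, R5, R6, R7} — every element is covered.
Only B6 contains R5, so B6 is forced; the remaining 3 elements need at least 2 more sets (each remaining set adds at most 2) — so at least 3 sets are needed, and 3 is optimal.

3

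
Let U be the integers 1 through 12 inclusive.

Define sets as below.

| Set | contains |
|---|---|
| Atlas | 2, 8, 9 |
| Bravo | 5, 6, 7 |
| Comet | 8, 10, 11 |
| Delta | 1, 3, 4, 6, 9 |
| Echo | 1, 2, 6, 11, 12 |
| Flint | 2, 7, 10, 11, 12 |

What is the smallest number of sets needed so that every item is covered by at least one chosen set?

Take {Atlas, Bravo, Delta, Flint}. Their union is {1, 2, 3, 4, 5, 6, 7, 8, 9, 10, 11, 12}, which is all 12 items.
Only Bravo contains 5, so Bravo is forced; the remaining 9 items need at least 3 more sets (each remaining set adds at most 4) — so at least 4 sets are needed, and 4 is optimal.

4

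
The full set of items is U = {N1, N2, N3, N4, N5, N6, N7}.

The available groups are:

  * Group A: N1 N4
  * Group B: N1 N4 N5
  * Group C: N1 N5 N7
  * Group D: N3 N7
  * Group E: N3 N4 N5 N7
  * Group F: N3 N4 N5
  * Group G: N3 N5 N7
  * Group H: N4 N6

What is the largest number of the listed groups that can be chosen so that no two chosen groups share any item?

D, H are pairwise disjoint (D={N3,N7}; H={N4,N6}).
Every remaining group overlaps one of these, and no 3 of the listed groups are pairwise disjoint, so 2 is the maximum.

2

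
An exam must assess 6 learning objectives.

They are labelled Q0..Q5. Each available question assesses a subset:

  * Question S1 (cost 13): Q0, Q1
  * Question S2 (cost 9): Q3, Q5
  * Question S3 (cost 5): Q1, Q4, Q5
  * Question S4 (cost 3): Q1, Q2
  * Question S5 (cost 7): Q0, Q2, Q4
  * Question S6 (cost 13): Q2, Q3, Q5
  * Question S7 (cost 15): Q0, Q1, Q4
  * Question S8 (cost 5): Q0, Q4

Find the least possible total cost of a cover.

S2, S4, S8 together cover every objective (S2 ∪ S4 ∪ S8 = {Q0, Q1, Q2, Q3, Q4, Q5}); total cost 9 + 3 + 5 = 17.
The greedy pick S4, S3, S8, S2 costs 22; no covering selection beats 17.

17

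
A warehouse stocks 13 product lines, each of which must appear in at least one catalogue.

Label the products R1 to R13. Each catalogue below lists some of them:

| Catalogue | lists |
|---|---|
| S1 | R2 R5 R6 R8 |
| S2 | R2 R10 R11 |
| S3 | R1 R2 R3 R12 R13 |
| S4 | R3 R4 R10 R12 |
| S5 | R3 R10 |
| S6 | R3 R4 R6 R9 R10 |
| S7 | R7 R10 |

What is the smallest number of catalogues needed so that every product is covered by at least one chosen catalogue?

Take {S1, S2, S3, S6, S7}. Their union is {R1, R2, R3, R4, R5, R6, R7, R8, R9, R10, R11, R12, R13}, which is all 13 products.
No 4 of the 7 catalogues cover everything (all 35 combinations miss at least one product), so 5 is optimal.

5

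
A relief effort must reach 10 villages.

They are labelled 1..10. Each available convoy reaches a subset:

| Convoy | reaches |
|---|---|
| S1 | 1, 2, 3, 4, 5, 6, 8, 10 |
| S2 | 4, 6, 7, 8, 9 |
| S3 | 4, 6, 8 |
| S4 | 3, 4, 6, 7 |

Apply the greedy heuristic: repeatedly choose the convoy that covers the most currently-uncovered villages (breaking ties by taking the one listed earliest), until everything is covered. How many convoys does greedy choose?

Greedy: pick S1 (covers 8 new) → pick S2 (covers 2 new). Total picks: 2.

2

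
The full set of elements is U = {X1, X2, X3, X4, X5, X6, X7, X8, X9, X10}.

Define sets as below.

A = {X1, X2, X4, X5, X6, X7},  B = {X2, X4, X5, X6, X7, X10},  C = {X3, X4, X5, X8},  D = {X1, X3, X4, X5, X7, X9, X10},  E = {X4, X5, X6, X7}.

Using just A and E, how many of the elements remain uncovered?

4

Union of A, E = {X1, X2, X4, X5, X6, X7}.
Not covered: X3, X8, X9, X10 — 4 elements.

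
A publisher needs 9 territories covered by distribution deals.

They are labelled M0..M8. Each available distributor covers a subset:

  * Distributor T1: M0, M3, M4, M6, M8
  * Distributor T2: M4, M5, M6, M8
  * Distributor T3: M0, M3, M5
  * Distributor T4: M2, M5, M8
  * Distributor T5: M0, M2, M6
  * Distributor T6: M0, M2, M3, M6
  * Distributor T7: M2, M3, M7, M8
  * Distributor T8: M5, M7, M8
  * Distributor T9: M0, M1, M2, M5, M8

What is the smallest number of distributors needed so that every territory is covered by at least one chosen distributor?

Take {T2, T7, T9}. Their union is {M0, M1, M2, M3, M4, M5, M6, M7, M8}, which is all 9 territories.
Only T9 contains M1, so T9 is forced; the remaining 4 territories need at least 2 more distributors (each remaining distributor adds at most 3) — so at least 3 distributors are needed, and 3 is optimal.

3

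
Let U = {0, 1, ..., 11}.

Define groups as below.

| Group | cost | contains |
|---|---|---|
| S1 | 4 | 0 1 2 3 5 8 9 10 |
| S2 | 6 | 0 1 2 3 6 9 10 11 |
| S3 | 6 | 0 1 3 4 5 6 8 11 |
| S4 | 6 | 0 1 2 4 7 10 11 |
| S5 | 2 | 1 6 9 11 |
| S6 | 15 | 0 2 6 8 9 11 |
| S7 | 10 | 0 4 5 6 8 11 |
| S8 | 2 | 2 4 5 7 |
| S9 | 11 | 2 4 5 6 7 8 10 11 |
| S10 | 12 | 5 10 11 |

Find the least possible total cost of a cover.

S1, S5, S8 together cover every item (S1 ∪ S5 ∪ S8 = {0, 1, 2, 3, 4, 5, 6, 7, 8, 9, 10, 11}); total cost 4 + 2 + 2 = 8.
No covering selection has total cost below 8.

8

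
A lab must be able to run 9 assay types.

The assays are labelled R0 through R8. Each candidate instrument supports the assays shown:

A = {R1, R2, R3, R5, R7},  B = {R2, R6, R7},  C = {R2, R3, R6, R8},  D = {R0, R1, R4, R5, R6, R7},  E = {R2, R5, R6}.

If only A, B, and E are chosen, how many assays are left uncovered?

Union of A, B, E = {R1, R2, R3, R5, R6, R7}.
Not covered: R0, R4, R8 — 3 assays.

3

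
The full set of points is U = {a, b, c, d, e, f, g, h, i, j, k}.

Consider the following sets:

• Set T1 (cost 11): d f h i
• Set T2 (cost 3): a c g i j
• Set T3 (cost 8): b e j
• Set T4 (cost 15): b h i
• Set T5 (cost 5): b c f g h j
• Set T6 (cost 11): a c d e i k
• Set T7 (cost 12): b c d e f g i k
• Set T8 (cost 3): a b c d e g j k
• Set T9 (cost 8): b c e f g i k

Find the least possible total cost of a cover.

T2, T5, T8 together cover every point (T2 ∪ T5 ∪ T8 = {a, b, c, d, e, f, g, h, i, j, k}); total cost 3 + 5 + 3 = 11.
No covering selection has total cost below 11.

11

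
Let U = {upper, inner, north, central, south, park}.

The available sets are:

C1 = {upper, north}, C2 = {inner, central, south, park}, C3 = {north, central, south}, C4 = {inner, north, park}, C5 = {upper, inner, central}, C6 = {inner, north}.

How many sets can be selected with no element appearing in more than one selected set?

2

C1, C2 are pairwise disjoint (C1={upper,north}; C2={inner,central,south,park}).
Every remaining set overlaps one of these, and no 3 of the listed sets are pairwise disjoint, so 2 is the maximum.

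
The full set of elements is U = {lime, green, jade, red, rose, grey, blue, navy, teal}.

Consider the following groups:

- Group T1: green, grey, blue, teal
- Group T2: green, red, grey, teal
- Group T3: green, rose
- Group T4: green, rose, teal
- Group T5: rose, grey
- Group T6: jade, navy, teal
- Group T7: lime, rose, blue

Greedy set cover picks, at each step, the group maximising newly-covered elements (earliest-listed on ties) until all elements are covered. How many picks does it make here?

Greedy: pick T1 (covers 4 new) → pick T6 (covers 2 new) → pick T7 (covers 2 new) → pick T2 (covers 1 new). Total picks: 4.
(The true minimum cover uses only 3 groups, so greedy is not optimal here.)

4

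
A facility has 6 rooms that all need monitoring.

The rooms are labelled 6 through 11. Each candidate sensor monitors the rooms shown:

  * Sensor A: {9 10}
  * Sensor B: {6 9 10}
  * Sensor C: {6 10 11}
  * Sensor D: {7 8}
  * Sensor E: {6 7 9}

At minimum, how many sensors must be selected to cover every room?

B and C and D together: B ∪ C ∪ D = {6, 7, 8, 9, 10, 11} — every room is covered.
Only D contains 8, so D is forced; the remaining 4 rooms need at least 2 more sensors (each remaining sensor adds at most 3) — so at least 3 sensors are needed, and 3 is optimal.

3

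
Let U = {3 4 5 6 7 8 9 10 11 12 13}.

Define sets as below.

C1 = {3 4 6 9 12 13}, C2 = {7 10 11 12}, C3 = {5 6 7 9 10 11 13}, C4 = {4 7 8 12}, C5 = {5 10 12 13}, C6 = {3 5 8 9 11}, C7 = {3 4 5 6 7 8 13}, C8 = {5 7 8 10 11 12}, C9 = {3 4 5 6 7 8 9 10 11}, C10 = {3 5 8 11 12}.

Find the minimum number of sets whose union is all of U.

C5 and C9 together: C5 ∪ C9 = {3, 4, 5, 6, 7, 8, 9, 10, 11, 12, 13} — every element is covered.
No single set has all 11 elements (the largest, C9, has 9), so 2 is optimal.

2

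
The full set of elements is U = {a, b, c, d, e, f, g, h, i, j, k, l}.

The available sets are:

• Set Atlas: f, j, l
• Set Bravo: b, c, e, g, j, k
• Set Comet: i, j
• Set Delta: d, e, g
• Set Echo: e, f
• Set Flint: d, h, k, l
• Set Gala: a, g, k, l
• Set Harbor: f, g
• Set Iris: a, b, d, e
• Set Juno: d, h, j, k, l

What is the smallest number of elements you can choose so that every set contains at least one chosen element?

T = {e, f, j, k} meets every set (each contains at least one member of T), and |T| = 4.
No choice of 3 elements meets every set, so 4 is the minimum.

4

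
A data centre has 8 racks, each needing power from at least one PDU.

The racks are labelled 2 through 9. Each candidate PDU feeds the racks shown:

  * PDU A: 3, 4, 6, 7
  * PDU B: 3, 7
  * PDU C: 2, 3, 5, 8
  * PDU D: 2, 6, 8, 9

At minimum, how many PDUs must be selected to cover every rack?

A and C and D together: A ∪ C ∪ D = {2, 3, 4, 5, 6, 7, 8, 9} — every rack is covered.
Only A contains 4, so A is forced; the remaining 4 racks need at least 2 more PDUs (each remaining PDU adds at most 3) — so at least 3 PDUs are needed, and 3 is optimal.

3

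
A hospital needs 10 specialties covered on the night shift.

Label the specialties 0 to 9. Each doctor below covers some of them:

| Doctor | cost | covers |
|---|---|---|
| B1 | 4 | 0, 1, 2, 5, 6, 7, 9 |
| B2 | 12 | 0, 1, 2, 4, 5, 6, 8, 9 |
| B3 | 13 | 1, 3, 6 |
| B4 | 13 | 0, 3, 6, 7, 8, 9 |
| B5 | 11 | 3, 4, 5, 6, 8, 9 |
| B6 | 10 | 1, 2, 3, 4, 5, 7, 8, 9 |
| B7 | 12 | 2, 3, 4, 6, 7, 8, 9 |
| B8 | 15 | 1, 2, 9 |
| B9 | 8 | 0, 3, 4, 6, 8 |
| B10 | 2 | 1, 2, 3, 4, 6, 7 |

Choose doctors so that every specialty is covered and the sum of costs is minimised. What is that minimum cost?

B1, B9 together cover every specialty (B1 ∪ B9 = {0, 1, 2, 3, 4, 5, 6, 7, 8, 9}); total cost 4 + 8 = 12.
The greedy pick B10, B1, B9 costs 14; no covering selection beats 12.

12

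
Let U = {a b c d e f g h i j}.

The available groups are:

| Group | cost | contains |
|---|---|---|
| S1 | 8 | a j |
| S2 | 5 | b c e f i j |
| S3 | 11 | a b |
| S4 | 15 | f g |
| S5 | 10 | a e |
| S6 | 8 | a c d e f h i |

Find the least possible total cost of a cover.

28

S2, S4, S6 together cover every element (S2 ∪ S4 ∪ S6 = {a, b, c, d, e, f, g, h, i, j}); total cost 5 + 15 + 8 = 28.
No covering selection has total cost below 28.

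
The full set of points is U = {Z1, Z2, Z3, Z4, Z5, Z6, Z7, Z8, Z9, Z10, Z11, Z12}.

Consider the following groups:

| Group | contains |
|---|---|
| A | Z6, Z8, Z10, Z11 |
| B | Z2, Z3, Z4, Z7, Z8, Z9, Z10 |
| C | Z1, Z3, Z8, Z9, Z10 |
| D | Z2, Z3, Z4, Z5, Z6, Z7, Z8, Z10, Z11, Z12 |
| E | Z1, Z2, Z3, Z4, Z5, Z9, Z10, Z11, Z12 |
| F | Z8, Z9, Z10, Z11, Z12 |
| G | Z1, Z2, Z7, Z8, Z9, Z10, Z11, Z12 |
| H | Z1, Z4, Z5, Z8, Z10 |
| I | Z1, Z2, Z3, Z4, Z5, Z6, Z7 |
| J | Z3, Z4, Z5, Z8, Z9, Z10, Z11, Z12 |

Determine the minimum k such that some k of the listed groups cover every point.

D and E together: D ∪ E = {Z1, Z2, Z3, Z4, Z5, Z6, Z7, Z8, Z9, Z10, Z11, Z12} — every point is covered.
No single group has all 12 points (the largest, D, has 10), so 2 is optimal.

2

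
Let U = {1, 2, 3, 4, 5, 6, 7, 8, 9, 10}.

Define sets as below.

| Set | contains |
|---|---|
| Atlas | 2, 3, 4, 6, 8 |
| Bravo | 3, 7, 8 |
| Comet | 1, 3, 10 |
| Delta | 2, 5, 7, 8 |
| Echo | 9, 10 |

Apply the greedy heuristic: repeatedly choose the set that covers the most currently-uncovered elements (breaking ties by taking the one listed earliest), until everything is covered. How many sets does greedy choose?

Greedy: pick Atlas (covers 5 new) → pick Comet (covers 2 new) → pick Delta (covers 2 new) → pick Echo (covers 1 new). Total picks: 4.

4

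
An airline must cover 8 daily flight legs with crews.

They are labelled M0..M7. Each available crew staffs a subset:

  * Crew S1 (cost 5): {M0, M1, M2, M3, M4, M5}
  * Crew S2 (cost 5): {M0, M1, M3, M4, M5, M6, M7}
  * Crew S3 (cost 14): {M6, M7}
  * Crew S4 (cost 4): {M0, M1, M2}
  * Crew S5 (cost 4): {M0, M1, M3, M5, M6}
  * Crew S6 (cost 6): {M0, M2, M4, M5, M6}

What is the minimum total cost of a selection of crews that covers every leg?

9

S2, S4 together cover every leg (S2 ∪ S4 = {M0, M1, M2, M3, M4, M5, M6, M7}); total cost 5 + 4 = 9.
No covering selection has total cost below 9.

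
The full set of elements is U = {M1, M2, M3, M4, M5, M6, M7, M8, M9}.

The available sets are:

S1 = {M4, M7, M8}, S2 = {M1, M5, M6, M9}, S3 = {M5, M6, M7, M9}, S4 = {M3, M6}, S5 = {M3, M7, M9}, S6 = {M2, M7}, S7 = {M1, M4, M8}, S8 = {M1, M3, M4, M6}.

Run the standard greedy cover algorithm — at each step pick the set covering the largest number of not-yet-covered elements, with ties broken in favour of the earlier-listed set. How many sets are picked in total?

4

Greedy: pick S2 (covers 4 new) → pick S1 (covers 3 new) → pick S4 (covers 1 new) → pick S6 (covers 1 new). Total picks: 4.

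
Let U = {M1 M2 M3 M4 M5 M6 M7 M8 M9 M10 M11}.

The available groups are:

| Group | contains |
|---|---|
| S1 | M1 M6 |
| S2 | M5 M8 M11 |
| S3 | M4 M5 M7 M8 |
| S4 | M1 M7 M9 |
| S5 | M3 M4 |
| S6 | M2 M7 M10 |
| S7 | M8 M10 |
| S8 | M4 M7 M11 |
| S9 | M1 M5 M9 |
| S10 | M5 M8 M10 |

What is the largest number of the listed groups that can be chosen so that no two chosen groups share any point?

4

S1, S2, S5, S6 are pairwise disjoint (S1={M1,M6}; S2={M5,M8,M11}; S5={M3,M4}; S6={M2,M7,M10}).
Every remaining group overlaps one of these, and no 5 of the listed groups are pairwise disjoint, so 4 is the maximum.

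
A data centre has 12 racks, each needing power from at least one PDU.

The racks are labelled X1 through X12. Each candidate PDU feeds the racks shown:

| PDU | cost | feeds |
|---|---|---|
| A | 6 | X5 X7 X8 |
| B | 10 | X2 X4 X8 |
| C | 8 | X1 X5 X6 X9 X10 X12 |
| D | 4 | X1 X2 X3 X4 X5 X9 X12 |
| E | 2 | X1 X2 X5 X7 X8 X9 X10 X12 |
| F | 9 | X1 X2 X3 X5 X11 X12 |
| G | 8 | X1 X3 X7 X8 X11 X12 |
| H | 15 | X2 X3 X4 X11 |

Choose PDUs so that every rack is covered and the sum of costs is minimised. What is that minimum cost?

20

C, D, G together cover every rack (C ∪ D ∪ G = {X1, X2, X3, X4, X5, X6, X7, X8, X9, X10, X11, X12}); total cost 8 + 4 + 8 = 20.
The greedy pick E, D, C, G costs 22; no covering selection beats 20.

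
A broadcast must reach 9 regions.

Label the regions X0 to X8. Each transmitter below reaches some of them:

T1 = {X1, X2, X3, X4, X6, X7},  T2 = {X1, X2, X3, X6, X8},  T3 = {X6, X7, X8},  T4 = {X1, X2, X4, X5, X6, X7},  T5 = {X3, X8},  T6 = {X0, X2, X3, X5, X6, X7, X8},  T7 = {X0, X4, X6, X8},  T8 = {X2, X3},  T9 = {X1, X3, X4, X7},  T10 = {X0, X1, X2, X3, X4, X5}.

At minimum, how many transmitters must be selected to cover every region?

Take {T6, T10}. Their union is {X0, X1, X2, X3, X4, X5, X6, X7, X8}, which is all 9 regions.
No single transmitter has all 9 regions (the largest, T6, has 7), so 2 is optimal.

2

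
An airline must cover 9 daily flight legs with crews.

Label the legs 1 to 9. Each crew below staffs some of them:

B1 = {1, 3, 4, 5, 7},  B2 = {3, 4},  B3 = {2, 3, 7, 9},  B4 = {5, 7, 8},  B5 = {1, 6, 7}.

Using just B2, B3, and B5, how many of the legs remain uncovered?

2

Union of B2, B3, B5 = {1, 2, 3, 4, 6, 7, 9}.
Not covered: 5, 8 — 2 legs.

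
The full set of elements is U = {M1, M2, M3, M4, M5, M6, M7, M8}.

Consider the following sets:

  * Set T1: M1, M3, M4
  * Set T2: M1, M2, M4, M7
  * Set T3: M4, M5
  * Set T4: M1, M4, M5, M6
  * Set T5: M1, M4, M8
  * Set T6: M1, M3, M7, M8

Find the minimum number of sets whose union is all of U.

T2 and T4 and T6 together: T2 ∪ T4 ∪ T6 = {M1, M2, M3, M4, M5, M6, M7, M8} — every element is covered.
Only T2 contains M2, so T2 is forced; the remaining 4 elements need at least 2 more sets (each remaining set adds at most 2) — so at least 3 sets are needed, and 3 is optimal.

3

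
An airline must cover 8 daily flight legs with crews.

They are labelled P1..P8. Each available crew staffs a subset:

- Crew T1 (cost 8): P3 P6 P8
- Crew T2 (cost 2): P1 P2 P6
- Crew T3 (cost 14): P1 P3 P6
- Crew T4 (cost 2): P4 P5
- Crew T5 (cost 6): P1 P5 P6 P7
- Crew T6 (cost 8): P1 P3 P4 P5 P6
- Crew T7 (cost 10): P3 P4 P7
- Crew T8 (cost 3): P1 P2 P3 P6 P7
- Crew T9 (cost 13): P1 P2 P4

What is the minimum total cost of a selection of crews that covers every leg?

T1, T4, T8 together cover every leg (T1 ∪ T4 ∪ T8 = {P1, P2, P3, P4, P5, P6, P7, P8}); total cost 8 + 2 + 3 = 13.
No covering selection has total cost below 13.

13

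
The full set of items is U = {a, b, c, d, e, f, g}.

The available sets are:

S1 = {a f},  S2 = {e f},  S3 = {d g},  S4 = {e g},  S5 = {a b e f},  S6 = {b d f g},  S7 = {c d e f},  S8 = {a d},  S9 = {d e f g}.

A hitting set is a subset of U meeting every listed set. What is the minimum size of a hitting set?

3

H = {a, e, g} meets every set (each contains at least one member of H), and |H| = 3.
No choice of 2 items meets every set, so 3 is the minimum.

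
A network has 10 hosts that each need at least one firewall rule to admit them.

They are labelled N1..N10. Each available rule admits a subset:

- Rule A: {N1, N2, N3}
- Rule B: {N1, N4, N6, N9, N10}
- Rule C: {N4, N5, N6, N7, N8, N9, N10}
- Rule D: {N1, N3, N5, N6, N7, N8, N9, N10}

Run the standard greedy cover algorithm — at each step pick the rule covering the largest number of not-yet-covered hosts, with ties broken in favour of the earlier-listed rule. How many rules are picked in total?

3

Greedy: pick D (covers 8 new) → pick A (covers 1 new) → pick B (covers 1 new). Total picks: 3.
(The true minimum cover uses only 2 rules, so greedy is not optimal here.)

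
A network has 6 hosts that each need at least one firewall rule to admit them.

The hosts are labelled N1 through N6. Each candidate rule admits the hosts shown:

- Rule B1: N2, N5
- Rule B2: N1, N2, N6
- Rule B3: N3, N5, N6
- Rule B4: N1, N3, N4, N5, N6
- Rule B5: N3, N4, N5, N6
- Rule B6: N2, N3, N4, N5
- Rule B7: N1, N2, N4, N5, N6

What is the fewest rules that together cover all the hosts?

2

B2 and B5 together: B2 ∪ B5 = {N1, N2, N3, N4, N5, N6} — every host is covered.
No single rule has all 6 hosts (the largest, B4, has 5), so 2 is optimal.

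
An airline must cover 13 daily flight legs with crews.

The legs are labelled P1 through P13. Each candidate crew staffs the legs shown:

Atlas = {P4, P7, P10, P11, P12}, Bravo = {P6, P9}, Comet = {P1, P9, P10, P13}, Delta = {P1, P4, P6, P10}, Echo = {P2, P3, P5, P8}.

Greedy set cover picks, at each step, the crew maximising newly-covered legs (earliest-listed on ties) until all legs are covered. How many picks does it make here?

4

Greedy: pick Atlas (covers 5 new) → pick Echo (covers 4 new) → pick Comet (covers 3 new) → pick Bravo (covers 1 new). Total picks: 4.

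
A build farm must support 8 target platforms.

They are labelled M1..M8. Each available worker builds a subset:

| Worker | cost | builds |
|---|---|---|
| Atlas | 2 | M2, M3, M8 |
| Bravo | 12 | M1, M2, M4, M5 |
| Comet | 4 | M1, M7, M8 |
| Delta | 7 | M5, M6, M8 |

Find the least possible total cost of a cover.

25

Atlas, Bravo, Comet, Delta together cover every platform (Atlas ∪ Bravo ∪ Comet ∪ Delta = {M1, M2, M3, M4, M5, M6, M7, M8}); total cost 2 + 12 + 4 + 7 = 25.
No covering selection has total cost below 25.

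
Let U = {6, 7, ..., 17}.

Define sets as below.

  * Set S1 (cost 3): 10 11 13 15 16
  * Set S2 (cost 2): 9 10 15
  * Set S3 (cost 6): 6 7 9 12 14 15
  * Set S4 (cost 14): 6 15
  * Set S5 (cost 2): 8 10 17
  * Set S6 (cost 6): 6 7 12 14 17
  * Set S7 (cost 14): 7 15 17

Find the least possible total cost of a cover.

11

S1, S3, S5 together cover every element (S1 ∪ S3 ∪ S5 = {6, 7, 8, 9, 10, 11, 12, 13, 14, 15, 16, 17}); total cost 3 + 6 + 2 = 11.
No covering selection has total cost below 11.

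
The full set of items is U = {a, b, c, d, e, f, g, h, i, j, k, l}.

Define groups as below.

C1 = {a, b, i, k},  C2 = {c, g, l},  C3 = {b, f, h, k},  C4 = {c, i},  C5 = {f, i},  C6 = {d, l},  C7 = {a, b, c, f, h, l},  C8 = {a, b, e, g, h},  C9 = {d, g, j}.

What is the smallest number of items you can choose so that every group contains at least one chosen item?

4

The 4 items {b, g, i, l} hit every group.
No choice of 3 items meets every group, so 4 is the minimum.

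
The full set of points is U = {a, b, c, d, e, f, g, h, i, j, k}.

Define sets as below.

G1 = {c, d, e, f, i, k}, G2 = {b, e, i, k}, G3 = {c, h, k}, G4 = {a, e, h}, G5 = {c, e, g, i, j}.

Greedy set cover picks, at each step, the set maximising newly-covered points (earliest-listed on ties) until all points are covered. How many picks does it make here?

4

Greedy: pick G1 (covers 6 new) → pick G4 (covers 2 new) → pick G5 (covers 2 new) → pick G2 (covers 1 new). Total picks: 4.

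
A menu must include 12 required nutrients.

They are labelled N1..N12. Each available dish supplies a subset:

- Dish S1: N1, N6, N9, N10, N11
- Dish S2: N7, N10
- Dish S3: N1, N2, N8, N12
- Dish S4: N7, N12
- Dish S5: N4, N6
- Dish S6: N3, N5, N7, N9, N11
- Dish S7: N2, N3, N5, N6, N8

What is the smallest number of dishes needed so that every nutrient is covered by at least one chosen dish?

Take {S1, S3, S5, S6}. Their union is {N1, N2, N3, N4, N5, N6, N7, N8, N9, N10, N11, N12}, which is all 12 nutrients.
No 3 of the 7 dishes cover everything (all 35 combinations miss at least one nutrient), so 4 is optimal.

4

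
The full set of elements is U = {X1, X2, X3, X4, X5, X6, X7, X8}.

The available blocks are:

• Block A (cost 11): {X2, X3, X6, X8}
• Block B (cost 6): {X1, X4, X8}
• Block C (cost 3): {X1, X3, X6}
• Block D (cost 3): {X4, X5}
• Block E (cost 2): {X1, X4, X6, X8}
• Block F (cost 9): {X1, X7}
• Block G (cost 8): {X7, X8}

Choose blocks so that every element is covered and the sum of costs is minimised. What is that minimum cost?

A, D, F together cover every element (A ∪ D ∪ F = {X1, X2, X3, X4, X5, X6, X7, X8}); total cost 11 + 3 + 9 = 23.
The greedy pick E, C, D, G, A costs 27; no covering selection beats 23.

23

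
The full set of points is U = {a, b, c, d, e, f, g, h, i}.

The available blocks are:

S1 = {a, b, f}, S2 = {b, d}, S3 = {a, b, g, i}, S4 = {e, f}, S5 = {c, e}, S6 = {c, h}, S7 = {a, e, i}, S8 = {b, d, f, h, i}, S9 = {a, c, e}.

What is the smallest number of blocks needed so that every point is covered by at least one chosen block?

S3 and S8 and S9 together: S3 ∪ S8 ∪ S9 = {a, b, c, d, e, f, g, h, i} — every point is covered.
Only S3 contains g, so S3 is forced; the remaining 5 points need at least 2 more blocks (each remaining block adds at most 3) — so at least 3 blocks are needed, and 3 is optimal.

3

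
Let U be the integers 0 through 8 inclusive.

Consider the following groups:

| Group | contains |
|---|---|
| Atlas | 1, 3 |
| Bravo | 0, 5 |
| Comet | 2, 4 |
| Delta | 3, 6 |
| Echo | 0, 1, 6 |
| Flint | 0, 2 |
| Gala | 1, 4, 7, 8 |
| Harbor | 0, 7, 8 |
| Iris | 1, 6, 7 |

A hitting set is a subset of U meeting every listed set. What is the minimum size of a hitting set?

4

Take H = {0, 3, 4, 7}. Each listed group contains at least one of these, so H is a hitting set of size 4.
No choice of 3 points meets every group, so 4 is the minimum.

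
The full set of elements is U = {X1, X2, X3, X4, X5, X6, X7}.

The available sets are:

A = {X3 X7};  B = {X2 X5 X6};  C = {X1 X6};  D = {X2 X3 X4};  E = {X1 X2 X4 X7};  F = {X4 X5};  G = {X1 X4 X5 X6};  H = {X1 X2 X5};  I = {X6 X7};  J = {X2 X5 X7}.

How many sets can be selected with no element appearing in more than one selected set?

A, C, F are pairwise disjoint (A={X3,X7}; C={X1,X6}; F={X4,X5}).
Every remaining set overlaps one of these, and no 4 of the listed sets are pairwise disjoint, so 3 is the maximum.

3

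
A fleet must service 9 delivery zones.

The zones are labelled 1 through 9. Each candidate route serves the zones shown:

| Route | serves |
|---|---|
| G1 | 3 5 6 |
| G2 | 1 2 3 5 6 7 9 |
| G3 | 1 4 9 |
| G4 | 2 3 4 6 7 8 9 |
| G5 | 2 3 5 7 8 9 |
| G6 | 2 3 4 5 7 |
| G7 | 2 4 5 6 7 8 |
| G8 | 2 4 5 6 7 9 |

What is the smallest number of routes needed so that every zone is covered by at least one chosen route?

2

G2 and G4 together: G2 ∪ G4 = {1, 2, 3, 4, 5, 6, 7, 8, 9} — every zone is covered.
No single route has all 9 zones (the largest, G2, has 7), so 2 is optimal.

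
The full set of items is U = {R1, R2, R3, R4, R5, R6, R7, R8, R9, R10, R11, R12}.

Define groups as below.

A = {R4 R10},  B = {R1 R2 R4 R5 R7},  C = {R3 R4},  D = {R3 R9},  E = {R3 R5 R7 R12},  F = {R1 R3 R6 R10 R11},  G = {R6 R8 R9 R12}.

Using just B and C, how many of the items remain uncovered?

6

Union of B, C = {R1, R2, R3, R4, R5, R7}.
Not covered: R6, R8, R9, R10, R11, R12 — 6 items.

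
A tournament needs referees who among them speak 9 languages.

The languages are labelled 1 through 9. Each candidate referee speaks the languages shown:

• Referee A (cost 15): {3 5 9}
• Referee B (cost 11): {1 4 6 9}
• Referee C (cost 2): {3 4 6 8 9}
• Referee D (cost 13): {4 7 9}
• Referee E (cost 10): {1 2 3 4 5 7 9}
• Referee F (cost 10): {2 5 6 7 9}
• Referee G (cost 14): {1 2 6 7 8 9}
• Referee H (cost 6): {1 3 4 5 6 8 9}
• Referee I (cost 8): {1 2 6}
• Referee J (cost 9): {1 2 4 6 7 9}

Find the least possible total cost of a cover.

C, E together cover every language (C ∪ E = {1, 2, 3, 4, 5, 6, 7, 8, 9}); total cost 2 + 10 = 12.
No covering selection has total cost below 12.

12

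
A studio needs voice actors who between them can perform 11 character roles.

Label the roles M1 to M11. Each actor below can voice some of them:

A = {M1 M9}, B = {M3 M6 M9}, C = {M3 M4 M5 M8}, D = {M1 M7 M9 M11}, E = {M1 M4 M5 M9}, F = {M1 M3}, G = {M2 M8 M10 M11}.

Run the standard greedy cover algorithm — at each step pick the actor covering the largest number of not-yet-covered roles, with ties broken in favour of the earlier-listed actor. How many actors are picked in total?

Greedy: pick C (covers 4 new) → pick D (covers 4 new) → pick G (covers 2 new) → pick B (covers 1 new). Total picks: 4.

4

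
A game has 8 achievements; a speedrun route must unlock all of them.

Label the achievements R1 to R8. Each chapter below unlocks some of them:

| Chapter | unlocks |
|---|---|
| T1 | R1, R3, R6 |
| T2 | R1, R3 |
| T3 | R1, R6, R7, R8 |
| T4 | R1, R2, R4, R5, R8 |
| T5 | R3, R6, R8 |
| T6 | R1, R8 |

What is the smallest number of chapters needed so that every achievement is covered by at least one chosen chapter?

T1 and T3 and T4 together: T1 ∪ T3 ∪ T4 = {R1, R2, R3, R4, R5, R6, R7, R8} — every achievement is covered.
Only T4 contains R2, so T4 is forced; the remaining 3 achievements need at least 2 more chapters (each remaining chapter adds at most 2) — so at least 3 chapters are needed, and 3 is optimal.

3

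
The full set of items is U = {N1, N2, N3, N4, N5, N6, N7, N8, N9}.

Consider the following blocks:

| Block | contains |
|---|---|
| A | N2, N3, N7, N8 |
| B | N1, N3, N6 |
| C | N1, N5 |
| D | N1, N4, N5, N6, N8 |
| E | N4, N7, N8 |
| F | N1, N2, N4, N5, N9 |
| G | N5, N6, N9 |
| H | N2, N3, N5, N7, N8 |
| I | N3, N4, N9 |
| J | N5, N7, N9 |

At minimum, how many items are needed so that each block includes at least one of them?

Take T = {N3, N5, N8}. Each listed block contains at least one of these, so T is a hitting set of size 3.
No choice of 2 items meets every block, so 3 is the minimum.

3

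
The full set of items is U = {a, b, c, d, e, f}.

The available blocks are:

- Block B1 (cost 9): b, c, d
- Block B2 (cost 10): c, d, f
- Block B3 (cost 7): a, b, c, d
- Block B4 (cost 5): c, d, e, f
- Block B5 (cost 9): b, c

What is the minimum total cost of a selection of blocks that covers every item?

12

B3, B4 together cover every item (B3 ∪ B4 = {a, b, c, d, e, f}); total cost 7 + 5 = 12.
No covering selection has total cost below 12.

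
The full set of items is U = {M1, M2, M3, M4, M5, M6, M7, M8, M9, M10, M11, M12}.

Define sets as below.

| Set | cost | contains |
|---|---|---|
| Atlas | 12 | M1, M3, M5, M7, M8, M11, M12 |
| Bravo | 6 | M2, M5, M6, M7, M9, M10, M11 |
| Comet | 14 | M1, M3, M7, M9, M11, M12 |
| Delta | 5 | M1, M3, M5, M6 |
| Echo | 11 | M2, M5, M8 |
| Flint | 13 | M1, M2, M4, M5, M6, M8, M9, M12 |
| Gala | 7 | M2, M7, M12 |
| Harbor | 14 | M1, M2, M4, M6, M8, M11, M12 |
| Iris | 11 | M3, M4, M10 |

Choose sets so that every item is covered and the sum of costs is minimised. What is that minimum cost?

24

Bravo, Delta, Flint together cover every item (Bravo ∪ Delta ∪ Flint = {M1, M2, M3, M4, M5, M6, M7, M8, M9, M10, M11, M12}); total cost 6 + 5 + 13 = 24.
No covering selection has total cost below 24.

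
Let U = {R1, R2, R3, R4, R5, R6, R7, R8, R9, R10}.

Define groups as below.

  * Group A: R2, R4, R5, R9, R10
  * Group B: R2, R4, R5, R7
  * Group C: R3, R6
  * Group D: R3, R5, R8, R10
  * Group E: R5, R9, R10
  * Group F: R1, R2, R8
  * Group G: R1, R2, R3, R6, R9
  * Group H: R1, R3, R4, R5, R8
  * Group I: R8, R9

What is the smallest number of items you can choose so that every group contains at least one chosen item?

3

T = {R3, R5, R8} meets every group (each contains at least one member of T), and |T| = 3.
The groups C, E, F are pairwise disjoint, so any hitting set needs a separate item for each — at least 3. Hence 3 is optimal.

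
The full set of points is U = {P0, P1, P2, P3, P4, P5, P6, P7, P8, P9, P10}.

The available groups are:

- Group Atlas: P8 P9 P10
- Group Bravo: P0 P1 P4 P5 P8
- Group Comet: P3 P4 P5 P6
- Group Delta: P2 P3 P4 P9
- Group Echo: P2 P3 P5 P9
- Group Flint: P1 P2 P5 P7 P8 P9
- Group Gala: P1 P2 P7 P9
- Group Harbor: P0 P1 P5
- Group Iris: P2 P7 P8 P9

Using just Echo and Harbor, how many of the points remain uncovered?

5

Union of Echo, Harbor = {P0, P1, P2, P3, P5, P9}.
Not covered: P4, P6, P7, P8, P10 — 5 points.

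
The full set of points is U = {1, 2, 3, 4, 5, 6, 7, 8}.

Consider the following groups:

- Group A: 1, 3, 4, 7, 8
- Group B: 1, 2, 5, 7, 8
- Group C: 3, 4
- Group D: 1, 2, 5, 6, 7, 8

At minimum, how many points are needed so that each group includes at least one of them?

2

H = {4, 5} meets every group (each contains at least one member of H), and |H| = 2.
The groups B, C are pairwise disjoint, so any hitting set needs a separate point for each — at least 2. Hence 2 is optimal.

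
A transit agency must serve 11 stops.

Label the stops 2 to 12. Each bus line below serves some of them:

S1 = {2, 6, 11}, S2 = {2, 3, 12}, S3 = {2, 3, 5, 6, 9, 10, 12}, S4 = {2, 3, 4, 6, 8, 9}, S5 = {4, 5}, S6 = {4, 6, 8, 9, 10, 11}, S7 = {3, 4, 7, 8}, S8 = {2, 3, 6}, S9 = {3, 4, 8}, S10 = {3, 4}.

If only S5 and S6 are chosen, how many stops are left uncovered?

4

Union of S5, S6 = {4, 5, 6, 8, 9, 10, 11}.
Not covered: 2, 3, 7, 12 — 4 stops.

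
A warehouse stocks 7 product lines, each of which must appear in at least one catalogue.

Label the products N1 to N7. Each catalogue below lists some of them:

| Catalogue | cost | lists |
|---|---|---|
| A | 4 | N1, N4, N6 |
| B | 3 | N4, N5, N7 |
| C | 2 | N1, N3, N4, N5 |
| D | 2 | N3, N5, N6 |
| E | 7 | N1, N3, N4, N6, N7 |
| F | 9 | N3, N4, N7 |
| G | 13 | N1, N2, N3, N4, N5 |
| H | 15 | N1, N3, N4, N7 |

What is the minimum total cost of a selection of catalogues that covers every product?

18

B, D, G together cover every product (B ∪ D ∪ G = {N1, N2, N3, N4, N5, N6, N7}); total cost 3 + 2 + 13 = 18.
The greedy pick C, D, B, G costs 20; no covering selection beats 18.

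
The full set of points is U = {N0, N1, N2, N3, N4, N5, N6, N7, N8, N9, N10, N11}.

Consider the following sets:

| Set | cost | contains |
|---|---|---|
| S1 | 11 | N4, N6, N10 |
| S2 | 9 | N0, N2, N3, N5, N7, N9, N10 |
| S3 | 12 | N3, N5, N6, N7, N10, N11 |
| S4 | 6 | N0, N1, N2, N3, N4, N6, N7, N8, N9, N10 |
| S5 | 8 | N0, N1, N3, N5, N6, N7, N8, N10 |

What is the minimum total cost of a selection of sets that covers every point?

S3, S4 together cover every point (S3 ∪ S4 = {N0, N1, N2, N3, N4, N5, N6, N7, N8, N9, N10, N11}); total cost 12 + 6 = 18.
No covering selection has total cost below 18.

18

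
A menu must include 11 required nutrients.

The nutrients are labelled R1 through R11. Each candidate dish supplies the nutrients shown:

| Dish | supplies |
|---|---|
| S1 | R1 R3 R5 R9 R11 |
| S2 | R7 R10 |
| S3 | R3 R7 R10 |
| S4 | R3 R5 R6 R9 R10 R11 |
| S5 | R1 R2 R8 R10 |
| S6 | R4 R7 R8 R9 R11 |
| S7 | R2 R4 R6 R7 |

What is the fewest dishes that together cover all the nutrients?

S4 and S5 and S7 together: S4 ∪ S5 ∪ S7 = {R1, R2, R3, R4, R5, R6, R7, R8, R9, R10, R11} — every nutrient is covered.
No 2 of the 7 dishes cover everything (all 21 combinations miss at least one nutrient), so 3 is optimal.

3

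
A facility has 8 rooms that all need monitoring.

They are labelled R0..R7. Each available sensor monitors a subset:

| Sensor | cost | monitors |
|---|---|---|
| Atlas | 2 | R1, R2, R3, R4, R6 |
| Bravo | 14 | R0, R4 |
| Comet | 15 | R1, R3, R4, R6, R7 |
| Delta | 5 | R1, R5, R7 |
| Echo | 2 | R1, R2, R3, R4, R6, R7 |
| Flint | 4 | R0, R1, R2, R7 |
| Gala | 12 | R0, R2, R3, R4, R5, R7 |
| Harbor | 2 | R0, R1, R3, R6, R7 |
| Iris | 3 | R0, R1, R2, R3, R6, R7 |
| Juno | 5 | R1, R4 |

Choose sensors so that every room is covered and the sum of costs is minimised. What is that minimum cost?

9

Delta, Echo, Harbor together cover every room (Delta ∪ Echo ∪ Harbor = {R0, R1, R2, R3, R4, R5, R6, R7}); total cost 5 + 2 + 2 = 9.
No covering selection has total cost below 9.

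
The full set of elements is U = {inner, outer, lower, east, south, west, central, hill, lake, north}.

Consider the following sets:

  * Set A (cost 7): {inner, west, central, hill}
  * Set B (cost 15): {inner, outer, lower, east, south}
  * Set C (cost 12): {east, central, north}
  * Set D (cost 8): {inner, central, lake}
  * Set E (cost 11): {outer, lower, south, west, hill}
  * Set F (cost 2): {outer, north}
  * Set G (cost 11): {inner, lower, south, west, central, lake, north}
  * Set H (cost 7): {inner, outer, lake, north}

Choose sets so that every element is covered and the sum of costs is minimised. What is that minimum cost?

A, B, H together cover every element (A ∪ B ∪ H = {inner, outer, lower, east, south, west, central, hill, lake, north}); total cost 7 + 15 + 7 = 29.
The greedy pick F, A, G, C costs 32; no covering selection beats 29.

29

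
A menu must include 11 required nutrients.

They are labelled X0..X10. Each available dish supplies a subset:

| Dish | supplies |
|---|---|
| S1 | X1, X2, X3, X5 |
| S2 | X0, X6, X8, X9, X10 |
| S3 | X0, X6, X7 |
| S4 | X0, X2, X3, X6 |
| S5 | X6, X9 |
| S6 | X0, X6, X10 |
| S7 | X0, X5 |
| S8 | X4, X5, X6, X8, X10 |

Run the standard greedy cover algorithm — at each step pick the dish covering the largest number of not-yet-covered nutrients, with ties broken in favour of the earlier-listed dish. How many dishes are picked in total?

4

Greedy: pick S2 (covers 5 new) → pick S1 (covers 4 new) → pick S3 (covers 1 new) → pick S8 (covers 1 new). Total picks: 4.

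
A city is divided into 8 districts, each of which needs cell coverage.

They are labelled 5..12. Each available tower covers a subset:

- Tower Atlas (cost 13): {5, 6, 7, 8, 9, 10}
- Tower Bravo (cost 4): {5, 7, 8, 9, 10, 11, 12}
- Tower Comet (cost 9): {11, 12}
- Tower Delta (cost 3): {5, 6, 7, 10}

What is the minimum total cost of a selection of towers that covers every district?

Bravo, Delta together cover every district (Bravo ∪ Delta = {5, 6, 7, 8, 9, 10, 11, 12}); total cost 4 + 3 = 7.
No covering selection has total cost below 7.

7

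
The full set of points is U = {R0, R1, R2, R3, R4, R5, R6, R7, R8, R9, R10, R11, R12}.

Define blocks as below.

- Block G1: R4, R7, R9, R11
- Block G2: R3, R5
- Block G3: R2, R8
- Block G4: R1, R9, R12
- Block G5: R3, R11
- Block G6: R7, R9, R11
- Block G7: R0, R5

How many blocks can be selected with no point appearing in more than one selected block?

G3, G4, G5, G7 are pairwise disjoint (G3={R2,R8}; G4={R1,R9,R12}; G5={R3,R11}; G7={R0,R5}).
Every remaining block overlaps one of these, and no 5 of the listed blocks are pairwise disjoint, so 4 is the maximum.

4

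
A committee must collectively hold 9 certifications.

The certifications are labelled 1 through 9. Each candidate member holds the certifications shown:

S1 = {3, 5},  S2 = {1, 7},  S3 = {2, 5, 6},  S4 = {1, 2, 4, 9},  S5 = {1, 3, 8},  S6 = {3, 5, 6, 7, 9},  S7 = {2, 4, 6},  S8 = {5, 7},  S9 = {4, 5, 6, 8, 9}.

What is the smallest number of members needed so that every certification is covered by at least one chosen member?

3

S4 and S6 and S9 together: S4 ∪ S6 ∪ S9 = {1, 2, 3, 4, 5, 6, 7, 8, 9} — every certification is covered.
No 2 of the 9 members cover everything (all 36 combinations miss at least one certification), so 3 is optimal.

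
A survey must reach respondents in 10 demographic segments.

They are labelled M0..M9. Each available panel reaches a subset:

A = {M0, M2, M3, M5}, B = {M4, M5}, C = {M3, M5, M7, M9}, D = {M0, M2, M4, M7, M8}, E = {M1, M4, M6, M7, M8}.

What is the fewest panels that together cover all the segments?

Take {A, C, E}. Their union is {M0, M1, M2, M3, M4, M5, M6, M7, M8, M9}, which is all 10 segments.
Only E contains M1, so E is forced; the remaining 5 segments need at least 2 more panels (each remaining panel adds at most 4) — so at least 3 panels are needed, and 3 is optimal.

3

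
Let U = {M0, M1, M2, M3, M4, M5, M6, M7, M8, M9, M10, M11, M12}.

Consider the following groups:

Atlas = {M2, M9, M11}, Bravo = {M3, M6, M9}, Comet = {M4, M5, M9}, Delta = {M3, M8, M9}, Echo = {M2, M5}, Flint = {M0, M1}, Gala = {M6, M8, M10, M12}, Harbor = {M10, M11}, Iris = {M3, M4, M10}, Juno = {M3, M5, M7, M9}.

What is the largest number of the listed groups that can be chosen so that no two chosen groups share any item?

Delta, Echo, Flint, Harbor are pairwise disjoint (Delta={M3,M8,M9}; Echo={M2,M5}; Flint={M0,M1}; Harbor={M10,M11}).
Every remaining group overlaps one of these, and no 5 of the listed groups are pairwise disjoint, so 4 is the maximum.

4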